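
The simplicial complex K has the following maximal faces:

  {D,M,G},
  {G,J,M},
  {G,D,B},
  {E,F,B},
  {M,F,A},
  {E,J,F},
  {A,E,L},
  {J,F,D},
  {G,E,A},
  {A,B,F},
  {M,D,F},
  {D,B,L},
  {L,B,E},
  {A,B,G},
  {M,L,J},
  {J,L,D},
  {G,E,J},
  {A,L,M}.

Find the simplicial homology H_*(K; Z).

Fix the vertex order A < B < D < E < F < G < J < L < M and write every simplex with vertices in increasing order. Then dim K = 2 and the simplices of K are:

  0-simplices (9): A, B, D, E, F, G, J, L, M
  1-simplices (27): AB, AE, AF, AG, AL, AM, BD, BE, BF, BG, BL, DF, DG, DJ, DL, DM, EF, EG, EJ, EL, FJ, FM, GJ, GM, JL, JM, LM
  2-simplices (18): ABF, ABG, AEG, AEL, AFM, ALM, BDG, BDL, BEF, BEL, DFJ, DFM, DGM, DJL, EFJ, EGJ, GJM, JLM

so the chain groups are C_0 ≅ Z^9, C_1 ≅ Z^27, C_2 ≅ Z^18.

The boundary map ∂_1: C_1 → C_0 is given by ∂[p,q] = [q] − [p]. For instance
  ∂AE = E − A.
This gives a 9×27 integer matrix of rank 8; reducing to Smith normal form yields diagonal entries (1,1,1,1,1,1,1,1).

∂_2: C_2 → C_1 acts by ∂[p,q,r] = [q,r] − [p,r] + [p,q]. For instance
  ∂GJM = JM − GM + GJ,
  ∂AEG = EG − AG + AE.
This gives a 27×18 integer matrix of rank 18; reducing to Smith normal form yields diagonal entries (1,1,1,1,1,1,1,1,1,1,1,1,1,1,1,1,1,2).

Reading off H_k = ker ∂_k / im ∂_{k+1}:

  H_0: rank C_0 − rank ∂_1 = 9 − 8 = 1, and the invariant factors of ∂_1 are all 1, so H_0 ≅ Z.
  H_1: rank ker ∂_1 − rank ∂_2 = (27 − 8) − 18 = 1, and ∂_2 has invariant factor 2 > 1, so H_1 ≅ Z ⊕ Z/2.
  H_2: rank ker ∂_2 − rank ∂_3 = (18 − 18) − 0 = 0, and there is no ∂_3, so H_2 ≅ 0.

(K is a triangulation of the Klein bottle.)

H_0 = Z,  H_1 = Z ⊕ Z/2,  H_2 = 0.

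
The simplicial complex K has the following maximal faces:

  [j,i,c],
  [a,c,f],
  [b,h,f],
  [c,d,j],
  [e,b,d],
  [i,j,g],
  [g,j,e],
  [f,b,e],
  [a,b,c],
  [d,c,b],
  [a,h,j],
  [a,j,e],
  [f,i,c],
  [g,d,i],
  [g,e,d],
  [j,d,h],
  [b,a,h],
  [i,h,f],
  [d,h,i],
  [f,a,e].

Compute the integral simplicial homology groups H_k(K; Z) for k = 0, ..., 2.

We work with the vertex ordering a < b < c < d < e < f < g < h < i < j. The simplices of K, each written with vertices in increasing order, are:

  0-simplices (10): a, b, c, d, e, f, g, h, i, j
  1-simplices (30): ab, ac, ae, af, ah, aj, bc, bd, be, bf, bh, cd, cf, ci, cj, de, dg, dh, di, dj, ef, eg, ej, fh, fi, gi, gj, hi, hj, ij
  2-simplices (20): abc, abh, acf, aef, aej, ahj, bcd, bde, bef, bfh, cdj, cfi, cij, deg, dgi, dhi, dhj, egj, fhi, gij

so the chain groups are C_0 ≅ Z^10, C_1 ≅ Z^30, C_2 ≅ Z^20.

Boundary ∂_1: C_1 → C_0 sends each edge [p,q] (with p < q) to q − p. For instance
  ∂di = i − d.
As a 10×30 matrix over Z this has rank 9, with invariant factors (1,1,1,1,1,1,1,1,1).

∂_2: C_2 → C_1 maps a triangle to the signed sum of its edges. For instance
  ∂cdj = dj − cj + cd,
  ∂cij = ij − cj + ci.
As a 30×20 matrix over Z this has rank 20, with invariant factors (1,1,1,1,1,1,1,1,1,1,1,1,1,1,1,1,1,1,1,2).

Reading off H_k = ker ∂_k / im ∂_{k+1}:

  H_0: rank C_0 − rank ∂_1 = 10 − 9 = 1, and the invariant factors of ∂_1 are all 1, so H_0 ≅ Z.
  H_1: rank ker ∂_1 − rank ∂_2 = (30 − 9) − 20 = 1, and ∂_2 has invariant factor 2 > 1, so H_1 ≅ Z ⊕ Z/2Z.
  H_2: rank ker ∂_2 − rank ∂_3 = (20 − 20) − 0 = 0, and there is no ∂_3, so H_2 ≅ 0.

As a check, the Euler characteristic is 10 − 30 + 20 = 0, which agrees with 1 − 1 + 0 = 0.

H_0 = Z,  H_1 = Z ⊕ Z/2Z,  H_2 = 0.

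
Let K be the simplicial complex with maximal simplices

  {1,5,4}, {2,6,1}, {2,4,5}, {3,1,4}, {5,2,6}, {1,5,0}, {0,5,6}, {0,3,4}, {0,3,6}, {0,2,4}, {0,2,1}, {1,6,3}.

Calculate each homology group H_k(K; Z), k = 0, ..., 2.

H_0 ≅ Z,  H_1 ≅ Z/2,  H_2 = 0.

Fix the vertex order 0 < 1 < 2 < 3 < 4 < 5 < 6 and write every simplex with vertices in increasing order. Then dim K = 2 and the simplices of K are:

  0-simplices (7): [0], [1], [2], [3], [4], [5], [6]
  1-simplices (18): [0,1], [0,2], [0,3], [0,4], [0,5], [0,6], [1,2], [1,3], [1,4], [1,5], [1,6], [2,4], [2,5], [2,6], [3,4], [3,6], [4,5], [5,6]
  2-simplices (12): [0,1,2], [0,1,5], [0,2,4], [0,3,4], [0,3,6], [0,5,6], [1,2,6], [1,3,4], [1,3,6], [1,4,5], [2,4,5], [2,5,6]

so the chain groups are C_0 ≅ Z^7, C_1 ≅ Z^18, C_2 ≅ Z^12.

Boundary ∂_1: C_1 → C_0 is given by ∂[p,q] = [q] − [p]. For instance
  ∂[1,6] = [6] − [1].
The resulting 7×18 matrix has rank 6, and its Smith normal form has invariant factors (1,1,1,1,1,1).

Boundary ∂_2: C_2 → C_1 maps a triangle to the signed sum of its edges. For instance
  ∂[2,5,6] = [5,6] − [2,6] + [2,5],
  ∂[0,3,6] = [3,6] − [0,6] + [0,3].
As a 18×12 matrix over Z this has rank 12, with invariant factors (1,1,1,1,1,1,1,1,1,1,1,2).

Now H_k = ker ∂_k / im ∂_{k+1}, so:

  H_0: rank C_0 − rank ∂_1 = 7 − 6 = 1, and the invariant factors of ∂_1 are all 1, so H_0 ≅ Z.
  H_1: rank ker ∂_1 − rank ∂_2 = (18 − 6) − 12 = 0, and ∂_2 has invariant factor 2 > 1, so H_1 ≅ Z/2.
  H_2: rank ker ∂_2 − rank ∂_3 = (12 − 12) − 0 = 0, and there is no ∂_3, so H_2 ≅ 0.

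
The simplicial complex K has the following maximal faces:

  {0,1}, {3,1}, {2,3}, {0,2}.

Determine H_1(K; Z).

Fix the vertex order 0 < 1 < 2 < 3 and write every simplex with vertices in increasing order. Then dim K = 1 and the simplices of K are:

  0-simplices (4): [0], [1], [2], [3]
  1-simplices (4): [0,1], [0,2], [1,3], [2,3]

so the chain groups are C_0 ≅ Z^4, C_1 ≅ Z^4.

The boundary map ∂_1: C_1 → C_0 maps an edge to its endpoints' difference, ∂[p,q] = q − p. For instance
  ∂[0,1] = [1] − [0].
As a 4×4 matrix over Z this has rank 3, with invariant factors (1,1,1).

Now H_k = ker ∂_k / im ∂_{k+1}, so:

  H_1: rank ker ∂_1 − rank ∂_2 = (4 − 3) − 0 = 1, and there is no ∂_2, so H_1 = Z.

(K is a triangulation of the circle S^1.)

H_1 = Z.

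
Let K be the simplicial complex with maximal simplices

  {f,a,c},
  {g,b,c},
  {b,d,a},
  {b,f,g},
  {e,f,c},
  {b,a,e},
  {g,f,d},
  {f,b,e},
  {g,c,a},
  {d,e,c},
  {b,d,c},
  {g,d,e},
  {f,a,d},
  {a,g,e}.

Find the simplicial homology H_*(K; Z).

H_0 = Z,  H_1 = Z^2,  H_2 = Z.

We work with the vertex ordering a < b < c < d < e < f < g. The simplices of K, each written with vertices in increasing order, are:

  0-simplices (7): a, b, c, d, e, f, g
  1-simplices (21): ab, ac, ad, ae, af, ag, bc, bd, be, bf, bg, cd, ce, cf, cg, de, df, dg, ef, eg, fg
  2-simplices (14): abd, abe, acf, acg, adf, aeg, bcd, bcg, bef, bfg, cde, cef, deg, dfg

Hence C_0 ≅ Z^7, C_1 ≅ Z^21, C_2 ≅ Z^14.

The boundary map ∂_1: C_1 → C_0 is given by ∂[p,q] = [q] − [p].
This gives a 7×21 integer matrix of rank 6; reducing to Smith normal form yields diagonal entries (1,1,1,1,1,1).

Boundary ∂_2: C_2 → C_1 sends each 2-simplex [p,q,r] to [q,r] − [p,r] + [p,q]. For instance
  ∂dfg = fg − dg + df,
  ∂bef = ef − bf + be.
As a 21×14 matrix over Z this has rank 13, with invariant factors (1,1,1,1,1,1,1,1,1,1,1,1,1).

Now H_k = ker ∂_k / im ∂_{k+1}, so:

  H_0: rank C_0 − rank ∂_1 = 7 − 6 = 1, and the invariant factors of ∂_1 are all 1, so H_0 = Z.
  H_1: rank ker ∂_1 − rank ∂_2 = (21 − 6) − 13 = 2, and the invariant factors of ∂_2 are all 1, so H_1 = Z^2.
  H_2: rank ker ∂_2 − rank ∂_3 = (14 − 13) − 0 = 1, and there is no ∂_3, so H_2 = Z.

(K is a triangulation of the torus T^2.)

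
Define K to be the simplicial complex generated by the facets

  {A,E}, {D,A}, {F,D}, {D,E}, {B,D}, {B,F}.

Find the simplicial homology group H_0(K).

K has 5 vertices, 6 edges.
rank ∂_0 = 0, rank ∂_1 = 4 ⇒ b_0 = 5 − 0 − 4 = 1; all invariant factors of ∂_1 are 1 so no torsion. So H_0 ≅ Z.

H_0 = Z.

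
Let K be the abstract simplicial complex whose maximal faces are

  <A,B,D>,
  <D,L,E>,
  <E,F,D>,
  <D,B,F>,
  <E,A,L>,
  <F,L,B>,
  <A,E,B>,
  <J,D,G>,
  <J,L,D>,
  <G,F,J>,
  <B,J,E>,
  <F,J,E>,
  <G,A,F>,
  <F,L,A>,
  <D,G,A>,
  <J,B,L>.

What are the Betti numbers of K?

K has 8 vertices, 24 edges, 16 triangles.
rank ∂_0 = 0, rank ∂_1 = 7 ⇒ b_0 = 8 − 0 − 7 = 1; all invariant factors of ∂_1 are 1 so no torsion. So H_0 ≅ Z.
rank ∂_1 = 7, rank ∂_2 = 15 ⇒ b_1 = 24 − 7 − 15 = 2; all invariant factors of ∂_2 are 1 so no torsion. So H_1 ≅ Z^2.
rank ∂_2 = 15, rank ∂_3 = 0 ⇒ b_2 = 16 − 15 − 0 = 1. So H_2 ≅ Z.

b_0 = 1, b_1 = 2, b_2 = 1.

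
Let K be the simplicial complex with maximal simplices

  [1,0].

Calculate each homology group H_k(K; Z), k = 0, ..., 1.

H_0 = Z,  H_1 = 0.

K has 2 vertices, 1 edge.
rank ∂_0 = 0, rank ∂_1 = 1 ⇒ b_0 = 2 − 0 − 1 = 1; all invariant factors of ∂_1 are 1 so no torsion. So H_0 ≅ Z.
rank ∂_1 = 1, rank ∂_2 = 0 ⇒ b_1 = 1 − 1 − 0 = 0. So H_1 ≅ 0.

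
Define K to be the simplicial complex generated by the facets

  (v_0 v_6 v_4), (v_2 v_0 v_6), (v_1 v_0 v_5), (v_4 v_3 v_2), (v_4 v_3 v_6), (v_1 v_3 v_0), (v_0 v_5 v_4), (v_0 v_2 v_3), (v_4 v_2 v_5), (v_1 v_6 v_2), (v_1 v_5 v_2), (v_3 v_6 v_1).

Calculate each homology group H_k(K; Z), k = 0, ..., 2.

We work with the vertex ordering v_0 < v_1 < v_2 < v_3 < v_4 < v_5 < v_6. The simplices of K, each written with vertices in increasing order, are:

  0-simplices (7): [v_0], [v_1], [v_2], [v_3], [v_4], [v_5], [v_6]
  1-simplices (18): (18 of them)
  2-simplices (12): (12 of them)

giving chain groups C_0 ≅ Z^7, C_1 ≅ Z^18, C_2 ≅ Z^12.

The boundary map ∂_1: C_1 → C_0 sends each edge [p,q] (with p < q) to q − p.
The resulting 7×18 matrix has rank 6, and its Smith normal form has invariant factors (1,1,1,1,1,1).

∂_2: C_2 → C_1 sends each 2-simplex [p,q,r] to [q,r] − [p,r] + [p,q]. For instance
  ∂[v_1,v_3,v_6] = [v_3,v_6] − [v_1,v_6] + [v_1,v_3],
  ∂[v_3,v_4,v_6] = [v_4,v_6] − [v_3,v_6] + [v_3,v_4].
The resulting 18×12 matrix has rank 12, and its Smith normal form has invariant factors (1,1,1,1,1,1,1,1,1,1,1,2).

From H_k ≅ ker(∂_k) / im(∂_{k+1}) we obtain:

  H_0: rank C_0 − rank ∂_1 = 7 − 6 = 1, and the invariant factors of ∂_1 are all 1, so H_0 = Z.
  H_1: rank ker ∂_1 − rank ∂_2 = (18 − 6) − 12 = 0, and ∂_2 has invariant factor 2 > 1, so H_1 = Z/2.
  H_2: rank ker ∂_2 − rank ∂_3 = (12 − 12) − 0 = 0, and there is no ∂_3, so H_2 = 0.

As a check, the Euler characteristic is 7 − 18 + 12 = 1, which agrees with 1 − 0 + 0 = 1.
(K is a triangulation of the real projective plane RP^2.)

H_0 = Z,  H_1 = Z/2,  H_2 = 0.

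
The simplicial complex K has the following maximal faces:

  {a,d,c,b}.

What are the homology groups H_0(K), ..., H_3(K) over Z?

H_0 ≅ Z,  H_1 = 0,  H_2 = 0,  H_3 = 0.

Order the vertices as a < b < c < d. Listing each simplex with vertices in this order, K has dimension 3 with simplices:

  0-simplices (4): a, b, c, d
  1-simplices (6): ab, ac, ad, bc, bd, cd
  2-simplices (4): abc, abd, acd, bcd
  3-simplices (1): abcd

giving chain groups C_0 ≅ Z^4, C_1 ≅ Z^6, C_2 ≅ Z^4, C_3 ≅ Z^1.

∂_1: C_1 → C_0 maps an edge to its endpoints' difference, ∂[p,q] = q − p. For instance
  ∂ab = b − a.
The 4×6 boundary matrix has rank 3 and Smith normal form diag(1,1,1).

∂_2: C_2 → C_1 sends each 2-simplex [p,q,r] to [q,r] − [p,r] + [p,q]. For instance
  ∂abd = bd − ad + ab,
  ∂bcd = cd − bd + bc.
The resulting 6×4 matrix has rank 3, and its Smith normal form has invariant factors (1,1,1).

∂_3: C_3 → C_2 sends each 3-simplex σ to the alternating sum Σ_i (−1)^i (σ with its i-th vertex removed). For instance
  ∂abcd = bcd − acd + abd − abc.
The resulting 4×1 matrix has rank 1, and its Smith normal form has invariant factors (1).

Computing H_k = (kernel of ∂_k) / (image of ∂_{k+1}):

  H_0: rank C_0 − rank ∂_1 = 4 − 3 = 1, and the invariant factors of ∂_1 are all 1, so H_0 = Z.
  H_1: rank ker ∂_1 − rank ∂_2 = (6 − 3) − 3 = 0, and the invariant factors of ∂_2 are all 1, so H_1 = 0.
  H_2: rank ker ∂_2 − rank ∂_3 = (4 − 3) − 1 = 0, and the invariant factors of ∂_3 are all 1, so H_2 = 0.
  H_3: rank ker ∂_3 − rank ∂_4 = (1 − 1) − 0 = 0, and there is no ∂_4, so H_3 = 0.

As a check, the Euler characteristic is 4 − 6 + 4 − 1 = 1, which agrees with 1 − 0 + 0 − 0 = 1.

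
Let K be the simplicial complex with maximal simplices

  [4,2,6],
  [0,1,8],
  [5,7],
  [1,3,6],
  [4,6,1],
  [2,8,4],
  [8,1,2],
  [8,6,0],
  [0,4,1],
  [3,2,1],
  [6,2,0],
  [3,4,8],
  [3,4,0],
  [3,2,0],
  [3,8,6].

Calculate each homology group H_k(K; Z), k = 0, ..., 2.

Take the total order 0 < 1 < 2 < 3 < 4 < 5 < 6 < 7 < 8 on the vertex set. Then K (dimension 2) consists of the simplices:

  0-simplices (9): [0], [1], [2], [3], [4], [5], [6], [7], [8]
  1-simplices (22): [0,1], [0,2], [0,3], [0,4], [0,6], [0,8], [1,2], [1,3], [1,4], [1,6], [1,8], [2,3], [2,4], [2,6], [2,8], [3,4], [3,6], [3,8], [4,6], [4,8], [5,7], [6,8]
  2-simplices (14): [0,1,4], [0,1,8], [0,2,3], [0,2,6], [0,3,4], [0,6,8], [1,2,3], [1,2,8], [1,3,6], [1,4,6], [2,4,6], [2,4,8], [3,4,8], [3,6,8]

so the chain groups are C_0 ≅ Z^9, C_1 ≅ Z^22, C_2 ≅ Z^14.

Boundary ∂_1: C_1 → C_0 sends each edge [p,q] (with p < q) to q − p. For instance
  ∂[3,6] = [6] − [3].
The resulting 9×22 matrix has rank 7, and its Smith normal form has invariant factors (1,1,1,1,1,1,1).

The boundary map ∂_2: C_2 → C_1 sends each 2-simplex [p,q,r] to [q,r] − [p,r] + [p,q]. For instance
  ∂[2,4,6] = [4,6] − [2,6] + [2,4],
  ∂[0,3,4] = [3,4] − [0,4] + [0,3].
The 22×14 boundary matrix has rank 13 and Smith normal form diag(1,1,1,1,1,1,1,1,1,1,1,1,1).

Reading off H_k = ker ∂_k / im ∂_{k+1}:

  H_0: rank C_0 − rank ∂_1 = 9 − 7 = 2, and the invariant factors of ∂_1 are all 1, so H_0 = Z^2.
  H_1: rank ker ∂_1 − rank ∂_2 = (22 − 7) − 13 = 2, and the invariant factors of ∂_2 are all 1, so H_1 = Z^2.
  H_2: rank ker ∂_2 − rank ∂_3 = (14 − 13) − 0 = 1, and there is no ∂_3, so H_2 = Z.

(K is a triangulation of the disjoint union of the torus T^2 and the 1-simplex.)

H_0 = Z^2,  H_1 = Z^2,  H_2 = Z.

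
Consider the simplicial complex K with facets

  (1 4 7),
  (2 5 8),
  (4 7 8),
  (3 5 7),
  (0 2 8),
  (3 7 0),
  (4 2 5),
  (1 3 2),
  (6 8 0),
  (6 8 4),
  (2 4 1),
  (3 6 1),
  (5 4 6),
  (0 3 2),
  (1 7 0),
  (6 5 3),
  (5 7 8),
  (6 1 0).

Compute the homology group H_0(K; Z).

H_0 ≅ Z.

Order the vertices as 0 < 1 < 2 < 3 < 4 < 5 < 6 < 7 < 8. Listing each simplex with vertices in this order, K has dimension 2 with simplices:

  0-simplices (9): [0], [1], [2], [3], [4], [5], [6], [7], [8]
  1-simplices (27): (27 of them)
  2-simplices (18): [0,1,6], [0,1,7], [0,2,3], [0,2,8], [0,3,7], [0,6,8], [1,2,3], [1,2,4], [1,3,6], [1,4,7], [2,4,5], [2,5,8], [3,5,6], [3,5,7], [4,5,6], [4,6,8], [4,7,8], [5,7,8]

so the chain groups are C_0 ≅ Z^9, C_1 ≅ Z^27, C_2 ≅ Z^18.

The boundary map ∂_1: C_1 → C_0 sends each edge [p,q] (with p < q) to q − p. For instance
  ∂[1,6] = [6] − [1].
The 9×27 boundary matrix has rank 8 and Smith normal form diag(1,1,1,1,1,1,1,1).

∂_2: C_2 → C_1 sends each 2-simplex [p,q,r] to [q,r] − [p,r] + [p,q]. For instance
  ∂[2,4,5] = [4,5] − [2,5] + [2,4],
  ∂[5,7,8] = [7,8] − [5,8] + [5,7].
The 27×18 boundary matrix has rank 18 and Smith normal form diag(1,1,1,1,1,1,1,1,1,1,1,1,1,1,1,1,1,2).

Reading off H_k = ker ∂_k / im ∂_{k+1}:

  H_0: rank C_0 − rank ∂_1 = 9 − 8 = 1, and the invariant factors of ∂_1 are all 1, so H_0 ≅ Z.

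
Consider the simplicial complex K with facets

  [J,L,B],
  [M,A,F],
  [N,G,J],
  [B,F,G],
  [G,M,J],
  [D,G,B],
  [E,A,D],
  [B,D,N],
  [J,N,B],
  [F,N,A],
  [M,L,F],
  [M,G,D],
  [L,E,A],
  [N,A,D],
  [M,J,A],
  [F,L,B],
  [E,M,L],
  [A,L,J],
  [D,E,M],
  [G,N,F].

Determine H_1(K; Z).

Fix the vertex order A < B < D < E < F < G < J < L < M < N and write every simplex with vertices in increasing order. Then dim K = 2 and the simplices of K are:

  0-simplices (10): A, B, D, E, F, G, J, L, M, N
  1-simplices (30): AD, AE, AF, AJ, AL, AM, AN, BD, BF, BG, BJ, BL, BN, DE, DG, DM, DN, EL, EM, FG, FL, FM, FN, GJ, GM, GN, JL, JM, JN, LM
  2-simplices (20): ADE, ADN, AEL, AFM, AFN, AJL, AJM, BDG, BDN, BFG, BFL, BJL, BJN, DEM, DGM, ELM, FGN, FLM, GJM, GJN

giving chain groups C_0 ≅ Z^10, C_1 ≅ Z^30, C_2 ≅ Z^20.

Boundary ∂_1: C_1 → C_0 maps an edge to its endpoints' difference, ∂[p,q] = q − p.
The 10×30 boundary matrix has rank 9 and Smith normal form diag(1,1,1,1,1,1,1,1,1).

Boundary ∂_2: C_2 → C_1 maps a triangle to the signed sum of its edges. For instance
  ∂GJM = JM − GM + GJ,
  ∂BJL = JL − BL + BJ.
As a 30×20 matrix over Z this has rank 20, with invariant factors (1,1,1,1,1,1,1,1,1,1,1,1,1,1,1,1,1,1,1,2).

Now H_k = ker ∂_k / im ∂_{k+1}, so:

  H_1: rank ker ∂_1 − rank ∂_2 = (30 − 9) − 20 = 1, and ∂_2 has invariant factor 2 > 1, so H_1 = Z ⊕ Z_2.

H_1 = Z ⊕ Z_2.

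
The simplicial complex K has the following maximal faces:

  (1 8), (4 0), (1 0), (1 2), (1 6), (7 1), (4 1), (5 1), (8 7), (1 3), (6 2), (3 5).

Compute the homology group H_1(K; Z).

Order the vertices as 0 < 1 < 2 < 3 < 4 < 5 < 6 < 7 < 8. Listing each simplex with vertices in this order, K has dimension 1 with simplices:

  0-simplices (9): [0], [1], [2], [3], [4], [5], [6], [7], [8]
  1-simplices (12): [0,1], [0,4], [1,2], [1,3], [1,4], [1,5], [1,6], [1,7], [1,8], [2,6], [3,5], [7,8]

giving chain groups C_0 ≅ Z^9, C_1 ≅ Z^12.

Boundary ∂_1: C_1 → C_0 maps an edge to its endpoints' difference, ∂[p,q] = q − p. For instance
  ∂[1,7] = [7] − [1].
This gives a 9×12 integer matrix of rank 8; reducing to Smith normal form yields diagonal entries (1,1,1,1,1,1,1,1).

Reading off H_k = ker ∂_k / im ∂_{k+1}:

  H_1: rank ker ∂_1 − rank ∂_2 = (12 − 8) − 0 = 4, and there is no ∂_2, so H_1 ≅ Z^4.

H_1 ≅ Z^4.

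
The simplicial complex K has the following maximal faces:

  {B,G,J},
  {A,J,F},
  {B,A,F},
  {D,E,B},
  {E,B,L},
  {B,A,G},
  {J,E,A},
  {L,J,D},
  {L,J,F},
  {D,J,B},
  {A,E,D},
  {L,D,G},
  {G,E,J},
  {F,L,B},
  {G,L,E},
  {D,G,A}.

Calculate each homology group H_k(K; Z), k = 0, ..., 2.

H_0 = Z,  H_1 = Z^2,  H_2 = Z.

We work with the vertex ordering A < B < D < E < F < G < J < L. The simplices of K, each written with vertices in increasing order, are:

  0-simplices (8): A, B, D, E, F, G, J, L
  1-simplices (24): AB, AD, AE, AF, AG, AJ, BD, BE, BF, BG, BJ, BL, DE, DG, DJ, DL, EG, EJ, EL, FJ, FL, GJ, GL, JL
  2-simplices (16): ABF, ABG, ADE, ADG, AEJ, AFJ, BDE, BDJ, BEL, BFL, BGJ, DGL, DJL, EGJ, EGL, FJL

Hence C_0 ≅ Z^8, C_1 ≅ Z^24, C_2 ≅ Z^16.

The boundary map ∂_1: C_1 → C_0 maps an edge to its endpoints' difference, ∂[p,q] = q − p.
The 8×24 boundary matrix has rank 7 and Smith normal form diag(1,1,1,1,1,1,1).

Boundary ∂_2: C_2 → C_1 sends each 2-simplex [p,q,r] to [q,r] − [p,r] + [p,q]. For instance
  ∂EGJ = GJ − EJ + EG,
  ∂EGL = GL − EL + EG.
As a 24×16 matrix over Z this has rank 15, with invariant factors (1,1,1,1,1,1,1,1,1,1,1,1,1,1,1).

Reading off H_k = ker ∂_k / im ∂_{k+1}:

  H_0: rank C_0 − rank ∂_1 = 8 − 7 = 1, and the invariant factors of ∂_1 are all 1, so H_0 = Z.
  H_1: rank ker ∂_1 − rank ∂_2 = (24 − 7) − 15 = 2, and the invariant factors of ∂_2 are all 1, so H_1 = Z^2.
  H_2: rank ker ∂_2 − rank ∂_3 = (16 − 15) − 0 = 1, and there is no ∂_3, so H_2 = Z.

As a check, the Euler characteristic is 8 − 24 + 16 = 0, which agrees with 1 − 2 + 1 = 0.
(K is a triangulation of the torus T^2.)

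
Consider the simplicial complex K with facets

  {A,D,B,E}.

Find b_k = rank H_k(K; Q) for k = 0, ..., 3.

Take the total order A < B < D < E on the vertex set. Then K (dimension 3) consists of the simplices:

  0-simplices (4): A, B, D, E
  1-simplices (6): AB, AD, AE, BD, BE, DE
  2-simplices (4): ABD, ABE, ADE, BDE
  3-simplices (1): ABDE

giving chain groups C_0 ≅ Z^4, C_1 ≅ Z^6, C_2 ≅ Z^4, C_3 ≅ Z^1.

Boundary ∂_1: C_1 → C_0 maps an edge to its endpoints' difference, ∂[p,q] = q − p. For instance
  ∂AE = E − A.
The resulting 4×6 matrix has rank 3, and its Smith normal form has invariant factors (1,1,1).

The boundary map ∂_2: C_2 → C_1 sends each 2-simplex [p,q,r] to [q,r] − [p,r] + [p,q]. For instance
  ∂ABE = BE − AE + AB,
  ∂ABD = BD − AD + AB.
This gives a 6×4 integer matrix of rank 3; reducing to Smith normal form yields diagonal entries (1,1,1).

The boundary map ∂_3: C_3 → C_2 sends each 3-simplex σ to the alternating sum Σ_i (−1)^i (σ with its i-th vertex removed). For instance
  ∂ABDE = BDE − ADE + ABE − ABD.
The 4×1 boundary matrix has rank 1 and Smith normal form diag(1).

Reading off H_k = ker ∂_k / im ∂_{k+1}:

  H_0: rank C_0 − rank ∂_1 = 4 − 3 = 1, and the invariant factors of ∂_1 are all 1, so H_0 = Z.
  H_1: rank ker ∂_1 − rank ∂_2 = (6 − 3) − 3 = 0, and the invariant factors of ∂_2 are all 1, so H_1 = 0.
  H_2: rank ker ∂_2 − rank ∂_3 = (4 − 3) − 1 = 0, and the invariant factors of ∂_3 are all 1, so H_2 = 0.
  H_3: rank ker ∂_3 − rank ∂_4 = (1 − 1) − 0 = 0, and there is no ∂_4, so H_3 = 0.

As a check, the Euler characteristic is 4 − 6 + 4 − 1 = 1, which agrees with 1 − 0 + 0 − 0 = 1.

Hence the Betti numbers are b_0 = 1, b_1 = 0, b_2 = 0, b_3 = 0.

b_0 = 1, b_1 = 0, b_2 = 0, b_3 = 0.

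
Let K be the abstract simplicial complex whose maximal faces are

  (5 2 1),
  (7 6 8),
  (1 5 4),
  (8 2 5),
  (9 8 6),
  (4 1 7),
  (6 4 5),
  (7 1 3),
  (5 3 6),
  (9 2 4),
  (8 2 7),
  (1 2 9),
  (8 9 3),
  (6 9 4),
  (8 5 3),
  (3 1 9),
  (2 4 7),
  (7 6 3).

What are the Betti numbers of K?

b_0 = 1, b_1 = 1, b_2 = 0.

Order the vertices as 1 < 2 < 3 < 4 < 5 < 6 < 7 < 8 < 9. Listing each simplex with vertices in this order, K has dimension 2 with simplices:

  0-simplices (9): [1], [2], [3], [4], [5], [6], [7], [8], [9]
  1-simplices (27): (27 of them)
  2-simplices (18): [1,2,5], [1,2,9], [1,3,7], [1,3,9], [1,4,5], [1,4,7], [2,4,7], [2,4,9], [2,5,8], [2,7,8], [3,5,6], [3,5,8], [3,6,7], [3,8,9], [4,5,6], [4,6,9], [6,7,8], [6,8,9]

Hence C_0 ≅ Z^9, C_1 ≅ Z^27, C_2 ≅ Z^18.

Boundary ∂_1: C_1 → C_0 maps an edge to its endpoints' difference, ∂[p,q] = q − p.
The 9×27 boundary matrix has rank 8 and Smith normal form diag(1,1,1,1,1,1,1,1).

The boundary map ∂_2: C_2 → C_1 maps a triangle to the signed sum of its edges. For instance
  ∂[6,7,8] = [7,8] − [6,8] + [6,7],
  ∂[1,2,9] = [2,9] − [1,9] + [1,2].
As a 27×18 matrix over Z this has rank 18, with invariant factors (1,1,1,1,1,1,1,1,1,1,1,1,1,1,1,1,1,2).

From H_k ≅ ker(∂_k) / im(∂_{k+1}) we obtain:

  H_0: rank C_0 − rank ∂_1 = 9 − 8 = 1, and the invariant factors of ∂_1 are all 1, so H_0 = Z.
  H_1: rank ker ∂_1 − rank ∂_2 = (27 − 8) − 18 = 1, and ∂_2 has invariant factor 2 > 1, so H_1 = Z × Z/2.
  H_2: rank ker ∂_2 − rank ∂_3 = (18 − 18) − 0 = 0, and there is no ∂_3, so H_2 = 0.

(K is a triangulation of the Klein bottle.)

Hence the Betti numbers are b_0 = 1, b_1 = 1, b_2 = 0.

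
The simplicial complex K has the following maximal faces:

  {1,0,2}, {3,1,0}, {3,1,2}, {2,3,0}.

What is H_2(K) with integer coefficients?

We work with the vertex ordering 0 < 1 < 2 < 3. The simplices of K, each written with vertices in increasing order, are:

  0-simplices (4): [0], [1], [2], [3]
  1-simplices (6): [0,1], [0,2], [0,3], [1,2], [1,3], [2,3]
  2-simplices (4): [0,1,2], [0,1,3], [0,2,3], [1,2,3]

so the chain groups are C_0 ≅ Z^4, C_1 ≅ Z^6, C_2 ≅ Z^4.

Boundary ∂_1: C_1 → C_0 sends each edge [p,q] (with p < q) to q − p. For instance
  ∂[2,3] = [3] − [2].
The resulting 4×6 matrix has rank 3, and its Smith normal form has invariant factors (1,1,1).

The boundary map ∂_2: C_2 → C_1 acts by ∂[p,q,r] = [q,r] − [p,r] + [p,q]. For instance
  ∂[0,1,3] = [1,3] − [0,3] + [0,1],
  ∂[0,2,3] = [2,3] − [0,3] + [0,2].
The resulting 6×4 matrix has rank 3, and its Smith normal form has invariant factors (1,1,1).

From H_k ≅ ker(∂_k) / im(∂_{k+1}) we obtain:

  H_2: rank ker ∂_2 − rank ∂_3 = (4 − 3) − 0 = 1, and there is no ∂_3, so H_2 ≅ Z.

(K is a triangulation of the 2-sphere S^2.)

H_2 = Z.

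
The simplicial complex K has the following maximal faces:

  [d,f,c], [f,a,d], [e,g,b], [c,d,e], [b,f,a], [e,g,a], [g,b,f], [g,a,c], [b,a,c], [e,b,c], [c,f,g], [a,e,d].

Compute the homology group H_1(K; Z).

Take the total order a < b < c < d < e < f < g on the vertex set. Then K (dimension 2) consists of the simplices:

  0-simplices (7): a, b, c, d, e, f, g
  1-simplices (18): ab, ac, ad, ae, af, ag, bc, be, bf, bg, cd, ce, cf, cg, de, df, eg, fg
  2-simplices (12): abc, abf, acg, ade, adf, aeg, bce, beg, bfg, cde, cdf, cfg

Hence C_0 ≅ Z^7, C_1 ≅ Z^18, C_2 ≅ Z^12.

Boundary ∂_1: C_1 → C_0 is given by ∂[p,q] = [q] − [p].
This gives a 7×18 integer matrix of rank 6; reducing to Smith normal form yields diagonal entries (1,1,1,1,1,1).

The boundary map ∂_2: C_2 → C_1 acts by ∂[p,q,r] = [q,r] − [p,r] + [p,q]. For instance
  ∂abc = bc − ac + ab,
  ∂bce = ce − be + bc.
The 18×12 boundary matrix has rank 12 and Smith normal form diag(1,1,1,1,1,1,1,1,1,1,1,2).

Now H_k = ker ∂_k / im ∂_{k+1}, so:

  H_1: rank ker ∂_1 − rank ∂_2 = (18 − 6) − 12 = 0, and ∂_2 has invariant factor 2 > 1, so H_1 = Z/2Z.

(K is a triangulation of the real projective plane RP^2.)

H_1 = Z/2Z.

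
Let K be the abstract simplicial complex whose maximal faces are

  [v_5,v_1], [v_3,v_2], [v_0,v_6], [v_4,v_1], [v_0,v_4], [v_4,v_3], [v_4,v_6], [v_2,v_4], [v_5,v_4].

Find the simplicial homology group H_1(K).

H_1 = Z^3.

Order the vertices as v_0 < v_1 < v_2 < v_3 < v_4 < v_5 < v_6. Listing each simplex with vertices in this order, K has dimension 1 with simplices:

  0-simplices (7): [v_0], [v_1], [v_2], [v_3], [v_4], [v_5], [v_6]
  1-simplices (9): [v_0,v_4], [v_0,v_6], [v_1,v_4], [v_1,v_5], [v_2,v_3], [v_2,v_4], [v_3,v_4], [v_4,v_5], [v_4,v_6]

so the chain groups are C_0 ≅ Z^7, C_1 ≅ Z^9.

The boundary map ∂_1: C_1 → C_0 sends each edge [p,q] (with p < q) to q − p. For instance
  ∂[v_3,v_4] = [v_4] − [v_3].
The 7×9 boundary matrix has rank 6 and Smith normal form diag(1,1,1,1,1,1).

Now H_k = ker ∂_k / im ∂_{k+1}, so:

  H_1: rank ker ∂_1 − rank ∂_2 = (9 − 6) − 0 = 3, and there is no ∂_2, so H_1 ≅ Z^3.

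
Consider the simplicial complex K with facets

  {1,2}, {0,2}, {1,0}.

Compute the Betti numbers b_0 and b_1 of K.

Take the total order 0 < 1 < 2 on the vertex set. Then K (dimension 1) consists of the simplices:

  0-simplices (3): [0], [1], [2]
  1-simplices (3): [0,1], [0,2], [1,2]

giving chain groups C_0 ≅ Z^3, C_1 ≅ Z^3.

The boundary map ∂_1: C_1 → C_0 sends each edge [p,q] (with p < q) to q − p.
This gives a 3×3 integer matrix of rank 2; reducing to Smith normal form yields diagonal entries (1,1).

From H_k ≅ ker(∂_k) / im(∂_{k+1}) we obtain:

  H_0: rank C_0 − rank ∂_1 = 3 − 2 = 1, and the invariant factors of ∂_1 are all 1, so H_0 = Z.
  H_1: rank ker ∂_1 − rank ∂_2 = (3 − 2) − 0 = 1, and there is no ∂_2, so H_1 = Z.

As a check, the Euler characteristic is 3 − 3 = 0, which agrees with 1 − 1 = 0.

Hence the Betti numbers are b_0 = 1, b_1 = 1.

b_0 = 1, b_1 = 1.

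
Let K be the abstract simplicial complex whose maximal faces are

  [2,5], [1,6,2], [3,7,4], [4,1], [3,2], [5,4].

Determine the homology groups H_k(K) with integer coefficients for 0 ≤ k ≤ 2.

H_0 ≅ Z,  H_1 ≅ Z^2,  H_2 = 0.

Order the vertices as 1 < 2 < 3 < 4 < 5 < 6 < 7. Listing each simplex with vertices in this order, K has dimension 2 with simplices:

  0-simplices (7): [1], [2], [3], [4], [5], [6], [7]
  1-simplices (10): [1,2], [1,4], [1,6], [2,3], [2,5], [2,6], [3,4], [3,7], [4,5], [4,7]
  2-simplices (2): [1,2,6], [3,4,7]

so the chain groups are C_0 ≅ Z^7, C_1 ≅ Z^10, C_2 ≅ Z^2.

The boundary map ∂_1: C_1 → C_0 sends each edge [p,q] (with p < q) to q − p.
As a 7×10 matrix over Z this has rank 6, with invariant factors (1,1,1,1,1,1).

Boundary ∂_2: C_2 → C_1 maps a triangle to the signed sum of its edges. For instance
  ∂[3,4,7] = [4,7] − [3,7] + [3,4],
  ∂[1,2,6] = [2,6] − [1,6] + [1,2].
The resulting 10×2 matrix has rank 2, and its Smith normal form has invariant factors (1,1).

Reading off H_k = ker ∂_k / im ∂_{k+1}:

  H_0: rank C_0 − rank ∂_1 = 7 − 6 = 1, and the invariant factors of ∂_1 are all 1, so H_0 = Z.
  H_1: rank ker ∂_1 − rank ∂_2 = (10 − 6) − 2 = 2, and the invariant factors of ∂_2 are all 1, so H_1 = Z^2.
  H_2: rank ker ∂_2 − rank ∂_3 = (2 − 2) − 0 = 0, and there is no ∂_3, so H_2 = 0.

As a check, the Euler characteristic is 7 − 10 + 2 = -1, which agrees with 1 − 2 + 0 = -1.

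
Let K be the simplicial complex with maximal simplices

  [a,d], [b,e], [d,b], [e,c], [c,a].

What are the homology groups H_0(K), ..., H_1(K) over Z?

Order the vertices as a < b < c < d < e. Listing each simplex with vertices in this order, K has dimension 1 with simplices:

  0-simplices (5): a, b, c, d, e
  1-simplices (5): ac, ad, bd, be, ce

giving chain groups C_0 ≅ Z^5, C_1 ≅ Z^5.

The boundary map ∂_1: C_1 → C_0 maps an edge to its endpoints' difference, ∂[p,q] = q − p. For instance
  ∂ce = e − c.
This gives a 5×5 integer matrix of rank 4; reducing to Smith normal form yields diagonal entries (1,1,1,1).

Now H_k = ker ∂_k / im ∂_{k+1}, so:

  H_0: rank C_0 − rank ∂_1 = 5 − 4 = 1, and the invariant factors of ∂_1 are all 1, so H_0 ≅ Z.
  H_1: rank ker ∂_1 − rank ∂_2 = (5 − 4) − 0 = 1, and there is no ∂_2, so H_1 ≅ Z.

As a check, the Euler characteristic is 5 − 5 = 0, which agrees with 1 − 1 = 0.

H_0 = Z,  H_1 = Z.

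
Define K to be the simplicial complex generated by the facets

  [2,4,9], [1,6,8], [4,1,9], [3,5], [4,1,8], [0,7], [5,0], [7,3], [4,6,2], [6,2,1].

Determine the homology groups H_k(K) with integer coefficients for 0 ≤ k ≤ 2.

Fix the vertex order 0 < 1 < 2 < 3 < 4 < 5 < 6 < 7 < 8 < 9 and write every simplex with vertices in increasing order. Then dim K = 2 and the simplices of K are:

  0-simplices (10): [0], [1], [2], [3], [4], [5], [6], [7], [8], [9]
  1-simplices (16): [0,5], [0,7], [1,2], [1,4], [1,6], [1,8], [1,9], [2,4], [2,6], [2,9], [3,5], [3,7], [4,6], [4,8], [4,9], [6,8]
  2-simplices (6): [1,2,6], [1,4,8], [1,4,9], [1,6,8], [2,4,6], [2,4,9]

giving chain groups C_0 ≅ Z^10, C_1 ≅ Z^16, C_2 ≅ Z^6.

∂_1: C_1 → C_0 sends each edge [p,q] (with p < q) to q − p. For instance
  ∂[4,9] = [9] − [4].
As a 10×16 matrix over Z this has rank 8, with invariant factors (1,1,1,1,1,1,1,1).

The boundary map ∂_2: C_2 → C_1 acts by ∂[p,q,r] = [q,r] − [p,r] + [p,q]. For instance
  ∂[1,4,8] = [4,8] − [1,8] + [1,4],
  ∂[2,4,6] = [4,6] − [2,6] + [2,4].
The 16×6 boundary matrix has rank 6 and Smith normal form diag(1,1,1,1,1,1).

Now H_k = ker ∂_k / im ∂_{k+1}, so:

  H_0: rank C_0 − rank ∂_1 = 10 − 8 = 2, and the invariant factors of ∂_1 are all 1, so H_0 = Z^2.
  H_1: rank ker ∂_1 − rank ∂_2 = (16 − 8) − 6 = 2, and the invariant factors of ∂_2 are all 1, so H_1 = Z^2.
  H_2: rank ker ∂_2 − rank ∂_3 = (6 − 6) − 0 = 0, and there is no ∂_3, so H_2 = 0.

H_0 ≅ Z^2,  H_1 ≅ Z^2,  H_2 = 0.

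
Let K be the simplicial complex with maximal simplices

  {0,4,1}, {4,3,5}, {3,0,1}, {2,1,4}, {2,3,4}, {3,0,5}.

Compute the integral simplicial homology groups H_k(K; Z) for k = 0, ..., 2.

Take the total order 0 < 1 < 2 < 3 < 4 < 5 on the vertex set. Then K (dimension 2) consists of the simplices:

  0-simplices (6): [0], [1], [2], [3], [4], [5]
  1-simplices (12): [0,1], [0,3], [0,4], [0,5], [1,2], [1,3], [1,4], [2,3], [2,4], [3,4], [3,5], [4,5]
  2-simplices (6): [0,1,3], [0,1,4], [0,3,5], [1,2,4], [2,3,4], [3,4,5]

giving chain groups C_0 ≅ Z^6, C_1 ≅ Z^12, C_2 ≅ Z^6.

Boundary ∂_1: C_1 → C_0 is given by ∂[p,q] = [q] − [p]. For instance
  ∂[0,3] = [3] − [0].
As a 6×12 matrix over Z this has rank 5, with invariant factors (1,1,1,1,1).

The boundary map ∂_2: C_2 → C_1 acts by ∂[p,q,r] = [q,r] − [p,r] + [p,q]. For instance
  ∂[2,3,4] = [3,4] − [2,4] + [2,3],
  ∂[0,1,4] = [1,4] − [0,4] + [0,1].
The 12×6 boundary matrix has rank 6 and Smith normal form diag(1,1,1,1,1,1).

Reading off H_k = ker ∂_k / im ∂_{k+1}:

  H_0: rank C_0 − rank ∂_1 = 6 − 5 = 1, and the invariant factors of ∂_1 are all 1, so H_0 = Z.
  H_1: rank ker ∂_1 − rank ∂_2 = (12 − 5) − 6 = 1, and the invariant factors of ∂_2 are all 1, so H_1 = Z.
  H_2: rank ker ∂_2 − rank ∂_3 = (6 − 6) − 0 = 0, and there is no ∂_3, so H_2 = 0.

As a check, the Euler characteristic is 6 − 12 + 6 = 0, which agrees with 1 − 1 + 0 = 0.

H_0 ≅ Z,  H_1 ≅ Z,  H_2 = 0.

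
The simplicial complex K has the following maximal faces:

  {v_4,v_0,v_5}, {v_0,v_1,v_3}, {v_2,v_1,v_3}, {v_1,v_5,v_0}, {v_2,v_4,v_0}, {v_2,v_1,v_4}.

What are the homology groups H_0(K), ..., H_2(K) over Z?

H_0 ≅ Z,  H_1 ≅ Z,  H_2 = 0.

K has 6 vertices, 12 edges, 6 triangles.
rank ∂_0 = 0, rank ∂_1 = 5 ⇒ b_0 = 6 − 0 − 5 = 1; all invariant factors of ∂_1 are 1 so no torsion. So H_0 = Z.
rank ∂_1 = 5, rank ∂_2 = 6 ⇒ b_1 = 12 − 5 − 6 = 1; all invariant factors of ∂_2 are 1 so no torsion. So H_1 = Z.
rank ∂_2 = 6, rank ∂_3 = 0 ⇒ b_2 = 6 − 6 − 0 = 0. So H_2 = 0.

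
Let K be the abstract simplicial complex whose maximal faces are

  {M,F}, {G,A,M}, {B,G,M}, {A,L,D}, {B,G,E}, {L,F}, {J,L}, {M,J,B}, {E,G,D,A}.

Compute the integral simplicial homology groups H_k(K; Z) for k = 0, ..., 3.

H_0 ≅ Z,  H_1 ≅ Z^2,  H_2 = 0,  H_3 = 0.

We work with the vertex ordering A < B < D < E < F < G < J < L < M. The simplices of K, each written with vertices in increasing order, are:

  0-simplices (9): A, B, D, E, F, G, J, L, M
  1-simplices (18): AD, AE, AG, AL, AM, BE, BG, BJ, BM, DE, DG, DL, EG, FL, FM, GM, JL, JM
  2-simplices (9): ADE, ADG, ADL, AEG, AGM, BEG, BGM, BJM, DEG
  3-simplices (1): ADEG

giving chain groups C_0 ≅ Z^9, C_1 ≅ Z^18, C_2 ≅ Z^9, C_3 ≅ Z^1.

The boundary map ∂_1: C_1 → C_0 sends each edge [p,q] (with p < q) to q − p.
The resulting 9×18 matrix has rank 8, and its Smith normal form has invariant factors (1,1,1,1,1,1,1,1).

Boundary ∂_2: C_2 → C_1 maps a triangle to the signed sum of its edges. For instance
  ∂BGM = GM − BM + BG,
  ∂ADG = DG − AG + AD.
The resulting 18×9 matrix has rank 8, and its Smith normal form has invariant factors (1,1,1,1,1,1,1,1).

∂_3: C_3 → C_2 sends each 3-simplex σ to the alternating sum Σ_i (−1)^i (σ with its i-th vertex removed). For instance
  ∂ADEG = DEG − AEG + ADG − ADE.
As a 9×1 matrix over Z this has rank 1, with invariant factors (1).

From H_k ≅ ker(∂_k) / im(∂_{k+1}) we obtain:

  H_0: rank C_0 − rank ∂_1 = 9 − 8 = 1, and the invariant factors of ∂_1 are all 1, so H_0 = Z.
  H_1: rank ker ∂_1 − rank ∂_2 = (18 − 8) − 8 = 2, and the invariant factors of ∂_2 are all 1, so H_1 = Z^2.
  H_2: rank ker ∂_2 − rank ∂_3 = (9 − 8) − 1 = 0, and the invariant factors of ∂_3 are all 1, so H_2 = 0.
  H_3: rank ker ∂_3 − rank ∂_4 = (1 − 1) − 0 = 0, and there is no ∂_4, so H_3 = 0.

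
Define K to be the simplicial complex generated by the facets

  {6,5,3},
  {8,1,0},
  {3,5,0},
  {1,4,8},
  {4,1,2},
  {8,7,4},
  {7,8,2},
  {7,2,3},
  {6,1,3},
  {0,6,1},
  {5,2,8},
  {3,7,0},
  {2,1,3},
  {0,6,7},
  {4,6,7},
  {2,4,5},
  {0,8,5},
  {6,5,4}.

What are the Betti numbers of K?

Take the total order 0 < 1 < 2 < 3 < 4 < 5 < 6 < 7 < 8 on the vertex set. Then K (dimension 2) consists of the simplices:

  0-simplices (9): [0], [1], [2], [3], [4], [5], [6], [7], [8]
  1-simplices (27): (27 of them)
  2-simplices (18): [0,1,6], [0,1,8], [0,3,5], [0,3,7], [0,5,8], [0,6,7], [1,2,3], [1,2,4], [1,3,6], [1,4,8], [2,3,7], [2,4,5], [2,5,8], [2,7,8], [3,5,6], [4,5,6], [4,6,7], [4,7,8]

so the chain groups are C_0 ≅ Z^9, C_1 ≅ Z^27, C_2 ≅ Z^18.

∂_1: C_1 → C_0 maps an edge to its endpoints' difference, ∂[p,q] = q − p. For instance
  ∂[1,8] = [8] − [1].
This gives a 9×27 integer matrix of rank 8; reducing to Smith normal form yields diagonal entries (1,1,1,1,1,1,1,1).

∂_2: C_2 → C_1 sends each 2-simplex [p,q,r] to [q,r] − [p,r] + [p,q]. For instance
  ∂[2,4,5] = [4,5] − [2,5] + [2,4],
  ∂[0,1,8] = [1,8] − [0,8] + [0,1].
As a 27×18 matrix over Z this has rank 18, with invariant factors (1,1,1,1,1,1,1,1,1,1,1,1,1,1,1,1,1,2).

Reading off H_k = ker ∂_k / im ∂_{k+1}:

  H_0: rank C_0 − rank ∂_1 = 9 − 8 = 1, and the invariant factors of ∂_1 are all 1, so H_0 = Z.
  H_1: rank ker ∂_1 − rank ∂_2 = (27 − 8) − 18 = 1, and ∂_2 has invariant factor 2 > 1, so H_1 = Z ⊕ Z/2.
  H_2: rank ker ∂_2 − rank ∂_3 = (18 − 18) − 0 = 0, and there is no ∂_3, so H_2 = 0.

As a check, the Euler characteristic is 9 − 27 + 18 = 0, which agrees with 1 − 1 + 0 = 0.

Hence the Betti numbers are b_0 = 1, b_1 = 1, b_2 = 0.

b_0 = 1, b_1 = 1, b_2 = 0.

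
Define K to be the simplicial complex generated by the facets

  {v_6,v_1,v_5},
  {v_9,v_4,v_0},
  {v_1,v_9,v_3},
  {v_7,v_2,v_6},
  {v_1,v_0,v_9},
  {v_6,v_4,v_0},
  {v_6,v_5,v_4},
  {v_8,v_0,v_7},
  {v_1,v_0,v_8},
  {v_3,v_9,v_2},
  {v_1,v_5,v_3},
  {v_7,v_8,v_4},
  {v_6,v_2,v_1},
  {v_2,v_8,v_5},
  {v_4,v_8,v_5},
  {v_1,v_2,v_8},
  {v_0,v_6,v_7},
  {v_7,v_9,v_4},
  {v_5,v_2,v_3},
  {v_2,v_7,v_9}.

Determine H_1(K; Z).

Fix the vertex order v_0 < v_1 < v_2 < v_3 < v_4 < v_5 < v_6 < v_7 < v_8 < v_9 and write every simplex with vertices in increasing order. Then dim K = 2 and the simplices of K are:

  0-simplices (10): [v_0], [v_1], [v_2], [v_3], [v_4], [v_5], [v_6], [v_7], [v_8], [v_9]
  1-simplices (30): (30 of them)
  2-simplices (20): (20 of them)

giving chain groups C_0 ≅ Z^10, C_1 ≅ Z^30, C_2 ≅ Z^20.

∂_1: C_1 → C_0 is given by ∂[p,q] = [q] − [p]. For instance
  ∂[v_0,v_1] = [v_1] − [v_0].
The resulting 10×30 matrix has rank 9, and its Smith normal form has invariant factors (1,1,1,1,1,1,1,1,1).

∂_2: C_2 → C_1 maps a triangle to the signed sum of its edges. For instance
  ∂[v_2,v_7,v_9] = [v_7,v_9] − [v_2,v_9] + [v_2,v_7],
  ∂[v_1,v_3,v_9] = [v_3,v_9] − [v_1,v_9] + [v_1,v_3].
This gives a 30×20 integer matrix of rank 20; reducing to Smith normal form yields diagonal entries (1,1,1,1,1,1,1,1,1,1,1,1,1,1,1,1,1,1,1,2).

Computing H_k = (kernel of ∂_k) / (image of ∂_{k+1}):

  H_1: rank ker ∂_1 − rank ∂_2 = (30 − 9) − 20 = 1, and ∂_2 has invariant factor 2 > 1, so H_1 = Z ⊕ Z/2Z.

H_1 ≅ Z ⊕ Z/2Z.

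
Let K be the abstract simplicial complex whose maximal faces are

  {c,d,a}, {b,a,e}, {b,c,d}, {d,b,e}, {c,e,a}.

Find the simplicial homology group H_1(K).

We work with the vertex ordering a < b < c < d < e. The simplices of K, each written with vertices in increasing order, are:

  0-simplices (5): a, b, c, d, e
  1-simplices (10): ab, ac, ad, ae, bc, bd, be, cd, ce, de
  2-simplices (5): abe, acd, ace, bcd, bde

Hence C_0 ≅ Z^5, C_1 ≅ Z^10, C_2 ≅ Z^5.

Boundary ∂_1: C_1 → C_0 sends each edge [p,q] (with p < q) to q − p. For instance
  ∂bd = d − b.
The 5×10 boundary matrix has rank 4 and Smith normal form diag(1,1,1,1).

The boundary map ∂_2: C_2 → C_1 maps a triangle to the signed sum of its edges. For instance
  ∂bde = de − be + bd,
  ∂abe = be − ae + ab.
The 10×5 boundary matrix has rank 5 and Smith normal form diag(1,1,1,1,1).

Computing H_k = (kernel of ∂_k) / (image of ∂_{k+1}):

  H_1: rank ker ∂_1 − rank ∂_2 = (10 − 4) − 5 = 1, and the invariant factors of ∂_2 are all 1, so H_1 ≅ Z.

H_1 ≅ Z.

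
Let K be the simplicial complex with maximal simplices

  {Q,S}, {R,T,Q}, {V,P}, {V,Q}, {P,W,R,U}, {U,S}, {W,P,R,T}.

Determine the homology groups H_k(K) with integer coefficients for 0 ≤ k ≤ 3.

K has 8 vertices, 15 edges, 8 triangles, 2 3-simplices.
rank ∂_0 = 0, rank ∂_1 = 7 ⇒ b_0 = 8 − 0 − 7 = 1; all invariant factors of ∂_1 are 1 so no torsion. So H_0 ≅ Z.
rank ∂_1 = 7, rank ∂_2 = 6 ⇒ b_1 = 15 − 7 − 6 = 2; all invariant factors of ∂_2 are 1 so no torsion. So H_1 ≅ Z^2.
rank ∂_2 = 6, rank ∂_3 = 2 ⇒ b_2 = 8 − 6 − 2 = 0; all invariant factors of ∂_3 are 1 so no torsion. So H_2 ≅ 0.
rank ∂_3 = 2, rank ∂_4 = 0 ⇒ b_3 = 2 − 2 − 0 = 0. So H_3 ≅ 0.

H_0 = Z,  H_1 = Z^2,  H_2 = 0,  H_3 = 0.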